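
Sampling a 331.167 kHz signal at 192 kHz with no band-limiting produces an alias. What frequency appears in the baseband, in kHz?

Nyquist = 192,000/2 = 96,000 Hz; 331,167 Hz exceeds it.
Alias = |331,167 − 2×192,000| = |331,167 − 384,000| = 52,833 Hz = 52.833 kHz.

52.833 kHz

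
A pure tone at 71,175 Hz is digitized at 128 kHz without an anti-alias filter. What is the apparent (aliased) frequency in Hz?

56,825 Hz

Nyquist = 128,000/2 = 64,000 Hz; 71,175 Hz exceeds it.
Alias = |71,175 − 1×128,000| = |71,175 − 128,000| = 56,825 Hz.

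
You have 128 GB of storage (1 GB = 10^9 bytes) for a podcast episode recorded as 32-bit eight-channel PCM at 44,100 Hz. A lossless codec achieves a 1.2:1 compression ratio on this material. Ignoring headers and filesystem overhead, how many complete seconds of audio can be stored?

108,843 seconds

Uncompressed byte rate = 44,100 × 4 × 8 = 1,411,200 bytes/s.
After 1.2:1 compression, effective rate ≈ 1176000 bytes/s.
Capacity = 128 × 1,000,000,000 = 128,000,000,000 bytes.
128,000,000,000 / effective rate ≈ 108843.54 s → 108,843 seconds.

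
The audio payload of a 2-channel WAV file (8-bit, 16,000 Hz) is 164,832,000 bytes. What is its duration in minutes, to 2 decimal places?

85.85 minutes

Byte rate = 16,000 × 1 × 2 = 32,000 bytes/s.
Duration = 164,832,000 / 32,000 = 5,151 s.
5,151 s / 60 = 85.85 minutes.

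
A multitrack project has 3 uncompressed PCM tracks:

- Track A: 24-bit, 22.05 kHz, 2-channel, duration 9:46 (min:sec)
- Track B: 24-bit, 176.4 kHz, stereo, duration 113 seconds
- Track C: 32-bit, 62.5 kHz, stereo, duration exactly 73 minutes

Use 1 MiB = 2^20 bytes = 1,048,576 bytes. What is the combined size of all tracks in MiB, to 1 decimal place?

2276.5 MiB

Track A: 9:46 (min:sec) = 586 s; 22,050 × 586 × 3 × 2 = 77,527,800 bytes.
Track B: 176,400 × 113 × 3 × 2 = 119,599,200 bytes.
Track C: exactly 73 minutes = 4,380 s; 62,500 × 4,380 × 4 × 2 = 2,190,000,000 bytes.
Total = 2,387,127,000 bytes = 2276.5 MiB.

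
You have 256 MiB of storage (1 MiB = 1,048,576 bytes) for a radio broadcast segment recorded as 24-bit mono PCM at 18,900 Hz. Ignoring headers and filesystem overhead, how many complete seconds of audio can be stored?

Uncompressed byte rate = 18,900 × 3 × 1 = 56,700 bytes/s.
Capacity = 256 × 1,048,576 = 268,435,456 bytes.
268,435,456 / 56,700 ≈ 4734.31 s → 4,734 seconds.

4,734 seconds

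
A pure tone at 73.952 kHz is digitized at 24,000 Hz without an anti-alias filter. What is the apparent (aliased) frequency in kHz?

Nyquist = 24,000/2 = 12,000 Hz; 73,952 Hz exceeds it.
Alias = |73,952 − 3×24,000| = |73,952 − 72,000| = 1,952 Hz = 1.952 kHz.

1.952 kHz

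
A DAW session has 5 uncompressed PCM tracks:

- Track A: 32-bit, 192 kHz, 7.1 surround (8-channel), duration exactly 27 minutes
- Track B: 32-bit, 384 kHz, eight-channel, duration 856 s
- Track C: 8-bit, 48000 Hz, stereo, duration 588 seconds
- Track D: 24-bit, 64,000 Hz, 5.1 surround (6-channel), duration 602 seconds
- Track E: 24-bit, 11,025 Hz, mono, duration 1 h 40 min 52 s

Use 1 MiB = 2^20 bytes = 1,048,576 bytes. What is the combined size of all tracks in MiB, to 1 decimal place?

Track A: exactly 27 minutes = 1,620 s; 192,000 × 1,620 × 4 × 8 = 9,953,280,000 bytes.
Track B: 384,000 × 856 × 4 × 8 = 10,518,528,000 bytes.
Track C: 48,000 × 588 × 1 × 2 = 56,448,000 bytes.
Track D: 64,000 × 602 × 3 × 6 = 693,504,000 bytes.
Track E: 1 h 40 min 52 s = 6,052 s; 11,025 × 6,052 × 3 × 1 = 200,169,900 bytes.
Total = 21,421,929,900 bytes = 20429.5 MiB.

20429.5 MiB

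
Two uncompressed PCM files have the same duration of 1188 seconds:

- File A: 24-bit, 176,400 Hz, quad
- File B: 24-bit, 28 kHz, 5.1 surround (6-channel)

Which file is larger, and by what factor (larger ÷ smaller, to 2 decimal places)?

File A, by a factor of 4.20

File A: 176,400 × 3 × 4 = 2,116,800 bytes/s.
File B: 28,000 × 3 × 6 = 504,000 bytes/s.
File A is larger; ratio = 2,514,758,400 / 598,752,000 = 4.20.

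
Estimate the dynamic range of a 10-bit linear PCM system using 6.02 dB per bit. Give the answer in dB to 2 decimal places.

60.20 dB

10 × 6.02 = 60.20 dB.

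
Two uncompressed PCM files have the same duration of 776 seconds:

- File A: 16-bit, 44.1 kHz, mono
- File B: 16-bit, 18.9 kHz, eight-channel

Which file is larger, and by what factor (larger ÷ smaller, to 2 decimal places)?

File B, by a factor of 3.43

File A: 44,100 × 2 × 1 = 88,200 bytes/s.
File B: 18,900 × 2 × 8 = 302,400 bytes/s.
File B is larger; ratio = 234,662,400 / 68,443,200 = 3.43.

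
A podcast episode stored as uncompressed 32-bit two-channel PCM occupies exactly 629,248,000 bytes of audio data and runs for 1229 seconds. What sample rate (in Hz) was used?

64,000 Hz

Bytes = sample_rate × seconds × bytes_per_sample × channels.
sample_rate = 629,248,000 / (1,229 × 4 × 2) = 629,248,000 / 9,832 = 64,000 Hz.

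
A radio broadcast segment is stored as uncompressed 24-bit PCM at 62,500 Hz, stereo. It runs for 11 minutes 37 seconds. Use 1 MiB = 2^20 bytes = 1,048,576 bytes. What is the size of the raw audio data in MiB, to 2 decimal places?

Duration = 11 minutes 37 seconds = 697 s.
Bytes = 62,500 samples/s × 697 s × 3 bytes/sample × 2 ch = 261,375,000 bytes.
261,375,000 / 1,048,576 = 249.27 MiB.

249.27 MiB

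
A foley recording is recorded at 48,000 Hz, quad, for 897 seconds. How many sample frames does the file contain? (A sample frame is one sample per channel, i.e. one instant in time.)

43,056,000 sample frames

48,000 samples/s × 897 s = 43,056,000 frames.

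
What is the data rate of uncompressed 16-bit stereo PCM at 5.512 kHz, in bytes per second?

Bit rate = 5,512 × 16 × 2 = 176,384 bits/s.
176,384 / 8 = 22,048 bytes/s.

22,048 bytes/s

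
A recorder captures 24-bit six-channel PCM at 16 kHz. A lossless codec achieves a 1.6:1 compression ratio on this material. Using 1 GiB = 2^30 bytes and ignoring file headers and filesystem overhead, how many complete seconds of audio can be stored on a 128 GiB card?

763,549 seconds

Uncompressed byte rate = 16,000 × 3 × 6 = 288,000 bytes/s.
After 1.6:1 compression, effective rate ≈ 180000 bytes/s.
Capacity = 128 × 1,073,741,824 = 137,438,953,472 bytes.
137,438,953,472 / effective rate ≈ 763549.74 s → 763,549 seconds.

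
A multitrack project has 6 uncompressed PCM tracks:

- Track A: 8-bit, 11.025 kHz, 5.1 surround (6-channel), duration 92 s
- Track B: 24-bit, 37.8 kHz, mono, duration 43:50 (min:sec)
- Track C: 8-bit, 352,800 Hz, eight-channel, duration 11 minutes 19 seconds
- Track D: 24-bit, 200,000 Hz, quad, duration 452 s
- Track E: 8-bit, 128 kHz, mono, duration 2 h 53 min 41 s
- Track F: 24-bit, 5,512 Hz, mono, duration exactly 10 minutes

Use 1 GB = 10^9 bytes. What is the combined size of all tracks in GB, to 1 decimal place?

Track A: 11,025 × 92 × 1 × 6 = 6,085,800 bytes.
Track B: 43:50 (min:sec) = 2,630 s; 37,800 × 2,630 × 3 × 1 = 298,242,000 bytes.
Track C: 11 minutes 19 seconds = 679 s; 352,800 × 679 × 1 × 8 = 1,916,409,600 bytes.
Track D: 200,000 × 452 × 3 × 4 = 1,084,800,000 bytes.
Track E: 2 h 53 min 41 s = 10,421 s; 128,000 × 10,421 × 1 × 1 = 1,333,888,000 bytes.
Track F: exactly 10 minutes = 600 s; 5,512 × 600 × 3 × 1 = 9,921,600 bytes.
Total = 4,649,347,000 bytes = 4.6 GB.

4.6 GB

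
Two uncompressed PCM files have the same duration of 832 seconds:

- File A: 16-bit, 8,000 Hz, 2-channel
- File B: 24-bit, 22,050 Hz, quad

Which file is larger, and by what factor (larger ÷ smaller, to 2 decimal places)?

File B, by a factor of 8.27

File A: 8,000 × 2 × 2 = 32,000 bytes/s.
File B: 22,050 × 3 × 4 = 264,600 bytes/s.
File B is larger; ratio = 220,147,200 / 26,624,000 = 8.27.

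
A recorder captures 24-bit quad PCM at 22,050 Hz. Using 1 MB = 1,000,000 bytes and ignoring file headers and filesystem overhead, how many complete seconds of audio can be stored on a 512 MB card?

1,934 seconds

Uncompressed byte rate = 22,050 × 3 × 4 = 264,600 bytes/s.
Capacity = 512 × 1,000,000 = 512,000,000 bytes.
512,000,000 / 264,600 ≈ 1935 s → 1,934 seconds.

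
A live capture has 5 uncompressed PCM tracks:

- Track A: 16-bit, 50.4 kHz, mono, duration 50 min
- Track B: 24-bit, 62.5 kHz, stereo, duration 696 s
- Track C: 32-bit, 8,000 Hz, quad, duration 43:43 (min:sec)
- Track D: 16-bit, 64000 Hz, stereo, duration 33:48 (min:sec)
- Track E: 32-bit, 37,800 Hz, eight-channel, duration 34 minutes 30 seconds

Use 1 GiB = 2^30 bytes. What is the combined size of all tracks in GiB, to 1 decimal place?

3.7 GiB

Track A: 50 min = 3,000 s; 50,400 × 3,000 × 2 × 1 = 302,400,000 bytes.
Track B: 62,500 × 696 × 3 × 2 = 261,000,000 bytes.
Track C: 43:43 (min:sec) = 2,623 s; 8,000 × 2,623 × 4 × 4 = 335,744,000 bytes.
Track D: 33:48 (min:sec) = 2,028 s; 64,000 × 2,028 × 2 × 2 = 519,168,000 bytes.
Track E: 34 minutes 30 seconds = 2,070 s; 37,800 × 2,070 × 4 × 8 = 2,503,872,000 bytes.
Total = 3,922,184,000 bytes = 3.7 GiB.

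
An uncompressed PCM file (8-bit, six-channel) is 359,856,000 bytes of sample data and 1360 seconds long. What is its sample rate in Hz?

44,100 Hz

Bytes = sample_rate × seconds × bytes_per_sample × channels.
sample_rate = 359,856,000 / (1,360 × 1 × 6) = 359,856,000 / 8,160 = 44,100 Hz.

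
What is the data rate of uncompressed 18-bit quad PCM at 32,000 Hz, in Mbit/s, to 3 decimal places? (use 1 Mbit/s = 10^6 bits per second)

Bit rate = 32,000 × 18 × 4 = 2,304,000 bits/s.
= 2.304 Mbit/s.

2.304 Mbit/s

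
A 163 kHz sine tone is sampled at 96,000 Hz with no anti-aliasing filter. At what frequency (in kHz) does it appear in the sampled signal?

29 kHz

Nyquist = 96,000/2 = 48,000 Hz; 163,000 Hz exceeds it.
Alias = |163,000 − 2×96,000| = |163,000 − 192,000| = 29,000 Hz = 29 kHz.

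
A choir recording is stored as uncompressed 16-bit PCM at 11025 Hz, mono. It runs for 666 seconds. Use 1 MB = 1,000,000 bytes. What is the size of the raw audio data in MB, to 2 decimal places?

Bytes = 11,025 samples/s × 666 s × 2 bytes/sample × 1 ch = 14,685,300 bytes.
14,685,300 / 1,000,000 = 14.69 MB.

14.69 MB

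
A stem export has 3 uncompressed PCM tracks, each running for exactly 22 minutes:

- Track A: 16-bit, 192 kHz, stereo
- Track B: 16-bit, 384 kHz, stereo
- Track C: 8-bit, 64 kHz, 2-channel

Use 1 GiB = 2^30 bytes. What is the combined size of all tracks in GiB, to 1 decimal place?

exactly 22 minutes = 1,320 s.
Track A: 192,000 × 1,320 × 2 × 2 = 1,013,760,000 bytes.
Track B: 384,000 × 1,320 × 2 × 2 = 2,027,520,000 bytes.
Track C: 64,000 × 1,320 × 1 × 2 = 168,960,000 bytes.
Total = 3,210,240,000 bytes = 3.0 GiB.

3.0 GiB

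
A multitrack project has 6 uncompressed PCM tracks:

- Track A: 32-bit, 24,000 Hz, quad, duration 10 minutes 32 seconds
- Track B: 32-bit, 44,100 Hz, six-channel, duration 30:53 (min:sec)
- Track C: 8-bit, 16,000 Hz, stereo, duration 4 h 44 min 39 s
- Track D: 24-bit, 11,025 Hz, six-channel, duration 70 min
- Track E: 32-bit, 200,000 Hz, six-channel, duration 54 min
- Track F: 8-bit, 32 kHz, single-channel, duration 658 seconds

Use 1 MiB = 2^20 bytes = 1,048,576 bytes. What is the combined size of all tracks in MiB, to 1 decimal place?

18269.5 MiB

Track A: 10 minutes 32 seconds = 632 s; 24,000 × 632 × 4 × 4 = 242,688,000 bytes.
Track B: 30:53 (min:sec) = 1,853 s; 44,100 × 1,853 × 4 × 6 = 1,961,215,200 bytes.
Track C: 4 h 44 min 39 s = 17,079 s; 16,000 × 17,079 × 1 × 2 = 546,528,000 bytes.
Track D: 70 min = 4,200 s; 11,025 × 4,200 × 3 × 6 = 833,490,000 bytes.
Track E: 54 min = 3,240 s; 200,000 × 3,240 × 4 × 6 = 15,552,000,000 bytes.
Track F: 32,000 × 658 × 1 × 1 = 21,056,000 bytes.
Total = 19,156,977,200 bytes = 18269.5 MiB.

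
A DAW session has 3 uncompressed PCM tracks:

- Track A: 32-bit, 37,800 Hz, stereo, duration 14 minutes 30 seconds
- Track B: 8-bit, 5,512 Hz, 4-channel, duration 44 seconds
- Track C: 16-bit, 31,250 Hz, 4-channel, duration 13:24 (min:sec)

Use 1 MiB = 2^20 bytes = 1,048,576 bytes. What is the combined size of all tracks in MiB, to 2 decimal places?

443.51 MiB

Track A: 14 minutes 30 seconds = 870 s; 37,800 × 870 × 4 × 2 = 263,088,000 bytes.
Track B: 5,512 × 44 × 1 × 4 = 970,112 bytes.
Track C: 13:24 (min:sec) = 804 s; 31,250 × 804 × 2 × 4 = 201,000,000 bytes.
Total = 465,058,112 bytes = 443.51 MiB.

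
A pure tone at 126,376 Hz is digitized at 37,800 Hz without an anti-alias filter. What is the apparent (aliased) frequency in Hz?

12,976 Hz

Nyquist = 37,800/2 = 18,900 Hz; 126,376 Hz exceeds it.
Alias = |126,376 − 3×37,800| = |126,376 − 113,400| = 12,976 Hz.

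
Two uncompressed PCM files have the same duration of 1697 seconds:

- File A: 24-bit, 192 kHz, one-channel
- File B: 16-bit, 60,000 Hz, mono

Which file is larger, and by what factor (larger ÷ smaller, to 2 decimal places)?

File A, by a factor of 4.80

File A: 192,000 × 3 × 1 = 576,000 bytes/s.
File B: 60,000 × 2 × 1 = 120,000 bytes/s.
File A is larger; ratio = 977,472,000 / 203,640,000 = 4.80.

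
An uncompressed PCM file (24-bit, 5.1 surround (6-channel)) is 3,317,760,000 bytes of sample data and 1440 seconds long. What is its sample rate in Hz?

128,000 Hz

Bytes = sample_rate × seconds × bytes_per_sample × channels.
sample_rate = 3,317,760,000 / (1,440 × 3 × 6) = 3,317,760,000 / 25,920 = 128,000 Hz.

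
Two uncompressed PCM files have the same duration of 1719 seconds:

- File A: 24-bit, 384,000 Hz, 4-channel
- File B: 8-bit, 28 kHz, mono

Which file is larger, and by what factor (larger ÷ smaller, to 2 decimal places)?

File A, by a factor of 164.57

File A: 384,000 × 3 × 4 = 4,608,000 bytes/s.
File B: 28,000 × 1 × 1 = 28,000 bytes/s.
File A is larger; ratio = 7,921,152,000 / 48,132,000 = 164.57.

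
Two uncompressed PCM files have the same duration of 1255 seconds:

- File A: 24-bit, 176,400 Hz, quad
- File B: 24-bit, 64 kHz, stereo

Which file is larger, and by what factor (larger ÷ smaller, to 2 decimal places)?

File A: 176,400 × 3 × 4 = 2,116,800 bytes/s.
File B: 64,000 × 3 × 2 = 384,000 bytes/s.
File A is larger; ratio = 2,656,584,000 / 481,920,000 = 5.51.

File A, by a factor of 5.51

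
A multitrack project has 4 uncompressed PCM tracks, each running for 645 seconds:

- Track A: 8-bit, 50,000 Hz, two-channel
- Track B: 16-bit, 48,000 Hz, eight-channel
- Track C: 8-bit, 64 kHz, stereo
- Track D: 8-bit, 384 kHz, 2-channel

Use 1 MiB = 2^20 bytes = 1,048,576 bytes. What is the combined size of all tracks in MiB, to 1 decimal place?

Track A: 50,000 × 645 × 1 × 2 = 64,500,000 bytes.
Track B: 48,000 × 645 × 2 × 8 = 495,360,000 bytes.
Track C: 64,000 × 645 × 1 × 2 = 82,560,000 bytes.
Track D: 384,000 × 645 × 1 × 2 = 495,360,000 bytes.
Total = 1,137,780,000 bytes = 1085.1 MiB.

1085.1 MiB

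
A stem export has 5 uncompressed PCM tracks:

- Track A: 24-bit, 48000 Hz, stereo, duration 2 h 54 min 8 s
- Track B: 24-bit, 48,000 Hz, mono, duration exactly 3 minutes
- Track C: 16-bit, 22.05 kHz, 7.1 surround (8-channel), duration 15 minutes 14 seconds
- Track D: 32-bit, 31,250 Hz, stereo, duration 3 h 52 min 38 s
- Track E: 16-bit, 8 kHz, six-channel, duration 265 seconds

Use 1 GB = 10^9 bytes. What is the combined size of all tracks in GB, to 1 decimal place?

Track A: 2 h 54 min 8 s = 10,448 s; 48,000 × 10,448 × 3 × 2 = 3,009,024,000 bytes.
Track B: exactly 3 minutes = 180 s; 48,000 × 180 × 3 × 1 = 25,920,000 bytes.
Track C: 15 minutes 14 seconds = 914 s; 22,050 × 914 × 2 × 8 = 322,459,200 bytes.
Track D: 3 h 52 min 38 s = 13,958 s; 31,250 × 13,958 × 4 × 2 = 3,489,500,000 bytes.
Track E: 8,000 × 265 × 2 × 6 = 25,440,000 bytes.
Total = 6,872,343,200 bytes = 6.9 GB.

6.9 GB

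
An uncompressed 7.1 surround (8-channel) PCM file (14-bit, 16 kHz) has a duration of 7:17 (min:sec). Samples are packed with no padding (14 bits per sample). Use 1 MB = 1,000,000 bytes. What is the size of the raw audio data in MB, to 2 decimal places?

97.89 MB

Duration = 7:17 (min:sec) = 437 s.
Bits = 16,000 × 437 × 14 × 8 = 783,104,000 bits = 97,888,000 bytes.
97,888,000 / 1,000,000 = 97.89 MB.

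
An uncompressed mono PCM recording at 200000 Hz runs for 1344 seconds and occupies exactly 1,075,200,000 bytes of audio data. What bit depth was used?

Bytes per sample = 1,075,200,000 / (200,000 × 1,344 × 1) = 1,075,200,000 / 268,800,000 = 4.
Bit depth = 4 × 8 = 32 bits.

32 bits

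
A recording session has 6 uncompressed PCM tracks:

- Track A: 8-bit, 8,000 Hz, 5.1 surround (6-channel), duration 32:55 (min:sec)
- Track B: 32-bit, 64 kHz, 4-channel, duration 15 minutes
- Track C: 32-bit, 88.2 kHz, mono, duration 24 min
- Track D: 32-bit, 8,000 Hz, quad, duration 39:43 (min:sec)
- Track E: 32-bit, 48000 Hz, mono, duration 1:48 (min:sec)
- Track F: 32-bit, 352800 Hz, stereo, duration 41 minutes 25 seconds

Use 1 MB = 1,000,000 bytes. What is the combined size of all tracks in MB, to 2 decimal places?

Track A: 32:55 (min:sec) = 1,975 s; 8,000 × 1,975 × 1 × 6 = 94,800,000 bytes.
Track B: 15 minutes = 900 s; 64,000 × 900 × 4 × 4 = 921,600,000 bytes.
Track C: 24 min = 1,440 s; 88,200 × 1,440 × 4 × 1 = 508,032,000 bytes.
Track D: 39:43 (min:sec) = 2,383 s; 8,000 × 2,383 × 4 × 4 = 305,024,000 bytes.
Track E: 1:48 (min:sec) = 108 s; 48,000 × 108 × 4 × 1 = 20,736,000 bytes.
Track F: 41 minutes 25 seconds = 2,485 s; 352,800 × 2,485 × 4 × 2 = 7,013,664,000 bytes.
Total = 8,863,856,000 bytes = 8863.86 MB.

8863.86 MB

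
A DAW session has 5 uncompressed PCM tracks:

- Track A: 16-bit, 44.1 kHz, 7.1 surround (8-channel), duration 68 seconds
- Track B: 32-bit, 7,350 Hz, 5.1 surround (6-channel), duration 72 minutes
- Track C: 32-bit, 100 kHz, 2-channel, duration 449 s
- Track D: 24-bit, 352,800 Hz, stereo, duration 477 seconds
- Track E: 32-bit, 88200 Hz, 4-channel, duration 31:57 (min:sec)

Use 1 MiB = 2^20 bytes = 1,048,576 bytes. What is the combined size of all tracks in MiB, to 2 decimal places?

Track A: 44,100 × 68 × 2 × 8 = 47,980,800 bytes.
Track B: 72 minutes = 4,320 s; 7,350 × 4,320 × 4 × 6 = 762,048,000 bytes.
Track C: 100,000 × 449 × 4 × 2 = 359,200,000 bytes.
Track D: 352,800 × 477 × 3 × 2 = 1,009,713,600 bytes.
Track E: 31:57 (min:sec) = 1,917 s; 88,200 × 1,917 × 4 × 4 = 2,705,270,400 bytes.
Total = 4,884,212,800 bytes = 4657.95 MiB.

4657.95 MiB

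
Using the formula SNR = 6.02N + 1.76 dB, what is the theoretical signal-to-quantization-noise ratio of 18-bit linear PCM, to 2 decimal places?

6.02 × 18 + 1.76 = 110.12 dB.

110.12 dB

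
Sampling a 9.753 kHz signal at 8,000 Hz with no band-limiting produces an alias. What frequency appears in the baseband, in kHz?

1.753 kHz

Nyquist = 8,000/2 = 4,000 Hz; 9,753 Hz exceeds it.
Alias = |9,753 − 1×8,000| = |9,753 − 8,000| = 1,753 Hz = 1.753 kHz.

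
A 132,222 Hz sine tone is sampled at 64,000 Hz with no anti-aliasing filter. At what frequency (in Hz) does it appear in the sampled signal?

4,222 Hz

Nyquist = 64,000/2 = 32,000 Hz; 132,222 Hz exceeds it.
Alias = |132,222 − 2×64,000| = |132,222 − 128,000| = 4,222 Hz.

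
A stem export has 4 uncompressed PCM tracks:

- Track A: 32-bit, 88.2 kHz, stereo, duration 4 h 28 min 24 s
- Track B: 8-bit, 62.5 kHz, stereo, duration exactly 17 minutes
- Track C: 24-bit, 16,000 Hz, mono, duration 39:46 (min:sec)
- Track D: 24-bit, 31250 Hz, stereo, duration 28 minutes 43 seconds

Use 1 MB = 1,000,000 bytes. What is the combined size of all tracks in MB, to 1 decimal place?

Track A: 4 h 28 min 24 s = 16,104 s; 88,200 × 16,104 × 4 × 2 = 11,362,982,400 bytes.
Track B: exactly 17 minutes = 1,020 s; 62,500 × 1,020 × 1 × 2 = 127,500,000 bytes.
Track C: 39:46 (min:sec) = 2,386 s; 16,000 × 2,386 × 3 × 1 = 114,528,000 bytes.
Track D: 28 minutes 43 seconds = 1,723 s; 31,250 × 1,723 × 3 × 2 = 323,062,500 bytes.
Total = 11,928,072,900 bytes = 11928.1 MB.

11928.1 MB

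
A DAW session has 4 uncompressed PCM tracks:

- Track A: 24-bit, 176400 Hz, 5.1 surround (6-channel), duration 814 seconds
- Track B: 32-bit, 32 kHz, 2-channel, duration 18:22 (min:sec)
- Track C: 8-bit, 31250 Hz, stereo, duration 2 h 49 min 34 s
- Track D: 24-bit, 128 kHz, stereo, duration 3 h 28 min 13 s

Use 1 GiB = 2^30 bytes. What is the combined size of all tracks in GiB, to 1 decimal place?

Track A: 176,400 × 814 × 3 × 6 = 2,584,612,800 bytes.
Track B: 18:22 (min:sec) = 1,102 s; 32,000 × 1,102 × 4 × 2 = 282,112,000 bytes.
Track C: 2 h 49 min 34 s = 10,174 s; 31,250 × 10,174 × 1 × 2 = 635,875,000 bytes.
Track D: 3 h 28 min 13 s = 12,493 s; 128,000 × 12,493 × 3 × 2 = 9,594,624,000 bytes.
Total = 13,097,223,800 bytes = 12.2 GiB.

12.2 GiB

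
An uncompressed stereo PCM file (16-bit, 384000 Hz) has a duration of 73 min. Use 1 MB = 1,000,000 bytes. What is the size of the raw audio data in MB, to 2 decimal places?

Duration = 73 min = 4,380 s.
Bytes = 384,000 samples/s × 4,380 s × 2 bytes/sample × 2 ch = 6,727,680,000 bytes.
6,727,680,000 / 1,000,000 = 6727.68 MB.

6727.68 MB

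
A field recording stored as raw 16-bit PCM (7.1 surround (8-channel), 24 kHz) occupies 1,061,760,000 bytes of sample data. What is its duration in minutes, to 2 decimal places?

Byte rate = 24,000 × 2 × 8 = 384,000 bytes/s.
Duration = 1,061,760,000 / 384,000 = 2,765 s.
2,765 s / 60 = 46.08 minutes.

46.08 minutes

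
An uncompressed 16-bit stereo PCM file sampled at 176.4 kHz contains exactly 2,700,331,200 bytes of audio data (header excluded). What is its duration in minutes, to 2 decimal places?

Byte rate = 176,400 × 2 × 2 = 705,600 bytes/s.
Duration = 2,700,331,200 / 705,600 = 3,827 s.
3,827 s / 60 = 63.78 minutes.

63.78 minutes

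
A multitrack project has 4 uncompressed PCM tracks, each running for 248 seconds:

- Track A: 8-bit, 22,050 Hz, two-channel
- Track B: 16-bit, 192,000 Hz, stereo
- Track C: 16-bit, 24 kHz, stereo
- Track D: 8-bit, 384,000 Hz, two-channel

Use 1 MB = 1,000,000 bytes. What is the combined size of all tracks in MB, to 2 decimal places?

415.67 MB

Track A: 22,050 × 248 × 1 × 2 = 10,936,800 bytes.
Track B: 192,000 × 248 × 2 × 2 = 190,464,000 bytes.
Track C: 24,000 × 248 × 2 × 2 = 23,808,000 bytes.
Track D: 384,000 × 248 × 1 × 2 = 190,464,000 bytes.
Total = 415,672,800 bytes = 415.67 MB.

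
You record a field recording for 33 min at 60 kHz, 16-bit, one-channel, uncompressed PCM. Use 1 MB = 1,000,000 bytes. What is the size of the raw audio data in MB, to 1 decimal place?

Duration = 33 min = 1,980 s.
Bytes = 60,000 samples/s × 1,980 s × 2 bytes/sample × 1 ch = 237,600,000 bytes.
237,600,000 / 1,000,000 = 237.6 MB.

237.6 MB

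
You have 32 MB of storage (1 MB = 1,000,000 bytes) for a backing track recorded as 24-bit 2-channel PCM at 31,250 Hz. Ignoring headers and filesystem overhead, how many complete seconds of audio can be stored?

170 seconds

Uncompressed byte rate = 31,250 × 3 × 2 = 187,500 bytes/s.
Capacity = 32 × 1,000,000 = 32,000,000 bytes.
32,000,000 / 187,500 ≈ 170.67 s → 170 seconds.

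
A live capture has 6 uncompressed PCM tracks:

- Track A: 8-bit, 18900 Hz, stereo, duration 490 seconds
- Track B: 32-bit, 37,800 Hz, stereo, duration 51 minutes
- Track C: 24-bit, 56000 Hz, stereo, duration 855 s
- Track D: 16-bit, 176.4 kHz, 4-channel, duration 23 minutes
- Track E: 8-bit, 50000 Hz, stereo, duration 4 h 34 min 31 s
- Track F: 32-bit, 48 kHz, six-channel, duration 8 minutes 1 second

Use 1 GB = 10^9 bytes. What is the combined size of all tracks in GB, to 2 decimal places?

Track A: 18,900 × 490 × 1 × 2 = 18,522,000 bytes.
Track B: 51 minutes = 3,060 s; 37,800 × 3,060 × 4 × 2 = 925,344,000 bytes.
Track C: 56,000 × 855 × 3 × 2 = 287,280,000 bytes.
Track D: 23 minutes = 1,380 s; 176,400 × 1,380 × 2 × 4 = 1,947,456,000 bytes.
Track E: 4 h 34 min 31 s = 16,471 s; 50,000 × 16,471 × 1 × 2 = 1,647,100,000 bytes.
Track F: 8 minutes 1 second = 481 s; 48,000 × 481 × 4 × 6 = 554,112,000 bytes.
Total = 5,379,814,000 bytes = 5.38 GB.

5.38 GB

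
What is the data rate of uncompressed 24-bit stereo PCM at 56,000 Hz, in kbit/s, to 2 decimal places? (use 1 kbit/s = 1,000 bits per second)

2688.00 kbit/s

Bit rate = 56,000 × 24 × 2 = 2,688,000 bits/s.
= 2688.00 kbit/s.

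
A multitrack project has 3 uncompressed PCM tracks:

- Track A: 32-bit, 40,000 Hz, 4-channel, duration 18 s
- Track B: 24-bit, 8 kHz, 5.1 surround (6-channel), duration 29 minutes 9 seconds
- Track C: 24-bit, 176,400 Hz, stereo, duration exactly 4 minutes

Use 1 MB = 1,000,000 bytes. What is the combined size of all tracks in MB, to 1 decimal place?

Track A: 40,000 × 18 × 4 × 4 = 11,520,000 bytes.
Track B: 29 minutes 9 seconds = 1,749 s; 8,000 × 1,749 × 3 × 6 = 251,856,000 bytes.
Track C: exactly 4 minutes = 240 s; 176,400 × 240 × 3 × 2 = 254,016,000 bytes.
Total = 517,392,000 bytes = 517.4 MB.

517.4 MB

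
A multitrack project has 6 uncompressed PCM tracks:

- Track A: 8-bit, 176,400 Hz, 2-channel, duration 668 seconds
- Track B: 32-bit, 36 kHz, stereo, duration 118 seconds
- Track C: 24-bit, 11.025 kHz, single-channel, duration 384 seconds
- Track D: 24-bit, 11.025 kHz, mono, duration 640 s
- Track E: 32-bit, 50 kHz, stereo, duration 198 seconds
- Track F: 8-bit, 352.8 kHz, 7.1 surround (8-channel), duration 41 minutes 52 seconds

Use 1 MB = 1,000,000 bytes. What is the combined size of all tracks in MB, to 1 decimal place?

Track A: 176,400 × 668 × 1 × 2 = 235,670,400 bytes.
Track B: 36,000 × 118 × 4 × 2 = 33,984,000 bytes.
Track C: 11,025 × 384 × 3 × 1 = 12,700,800 bytes.
Track D: 11,025 × 640 × 3 × 1 = 21,168,000 bytes.
Track E: 50,000 × 198 × 4 × 2 = 79,200,000 bytes.
Track F: 41 minutes 52 seconds = 2,512 s; 352,800 × 2,512 × 1 × 8 = 7,089,868,800 bytes.
Total = 7,472,592,000 bytes = 7472.6 MB.

7472.6 MB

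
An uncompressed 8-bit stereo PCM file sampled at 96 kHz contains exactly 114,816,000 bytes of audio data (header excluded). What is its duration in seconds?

Byte rate = 96,000 × 1 × 2 = 192,000 bytes/s.
Duration = 114,816,000 / 192,000 = 598 s.

598 seconds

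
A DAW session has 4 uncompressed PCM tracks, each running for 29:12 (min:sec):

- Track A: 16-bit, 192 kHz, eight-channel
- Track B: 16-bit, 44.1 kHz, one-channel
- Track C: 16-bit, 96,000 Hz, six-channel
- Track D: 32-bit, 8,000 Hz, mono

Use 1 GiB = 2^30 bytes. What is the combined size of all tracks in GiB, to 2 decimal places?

29:12 (min:sec) = 1,752 s.
Track A: 192,000 × 1,752 × 2 × 8 = 5,382,144,000 bytes.
Track B: 44,100 × 1,752 × 2 × 1 = 154,526,400 bytes.
Track C: 96,000 × 1,752 × 2 × 6 = 2,018,304,000 bytes.
Track D: 8,000 × 1,752 × 4 × 1 = 56,064,000 bytes.
Total = 7,611,038,400 bytes = 7.09 GiB.

7.09 GiB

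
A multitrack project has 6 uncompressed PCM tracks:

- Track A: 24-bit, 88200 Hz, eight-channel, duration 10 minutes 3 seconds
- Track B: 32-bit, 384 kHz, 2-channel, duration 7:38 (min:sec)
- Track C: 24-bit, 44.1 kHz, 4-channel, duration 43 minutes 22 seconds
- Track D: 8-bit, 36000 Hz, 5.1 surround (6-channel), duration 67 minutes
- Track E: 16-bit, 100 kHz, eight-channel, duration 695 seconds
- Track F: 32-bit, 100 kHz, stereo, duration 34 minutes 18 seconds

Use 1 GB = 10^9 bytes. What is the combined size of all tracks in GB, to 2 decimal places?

Track A: 10 minutes 3 seconds = 603 s; 88,200 × 603 × 3 × 8 = 1,276,430,400 bytes.
Track B: 7:38 (min:sec) = 458 s; 384,000 × 458 × 4 × 2 = 1,406,976,000 bytes.
Track C: 43 minutes 22 seconds = 2,602 s; 44,100 × 2,602 × 3 × 4 = 1,376,978,400 bytes.
Track D: 67 minutes = 4,020 s; 36,000 × 4,020 × 1 × 6 = 868,320,000 bytes.
Track E: 100,000 × 695 × 2 × 8 = 1,112,000,000 bytes.
Track F: 34 minutes 18 seconds = 2,058 s; 100,000 × 2,058 × 4 × 2 = 1,646,400,000 bytes.
Total = 7,687,104,800 bytes = 7.69 GB.

7.69 GB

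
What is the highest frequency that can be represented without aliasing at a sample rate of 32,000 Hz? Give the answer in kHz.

Nyquist frequency = sample rate / 2 = 32,000 / 2 = 16 kHz.

16 kHz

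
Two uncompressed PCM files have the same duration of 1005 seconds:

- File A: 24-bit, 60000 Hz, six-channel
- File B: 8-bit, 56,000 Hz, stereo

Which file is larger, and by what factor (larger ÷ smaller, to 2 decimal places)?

File A, by a factor of 9.64

File A: 60,000 × 3 × 6 = 1,080,000 bytes/s.
File B: 56,000 × 1 × 2 = 112,000 bytes/s.
File A is larger; ratio = 1,085,400,000 / 112,560,000 = 9.64.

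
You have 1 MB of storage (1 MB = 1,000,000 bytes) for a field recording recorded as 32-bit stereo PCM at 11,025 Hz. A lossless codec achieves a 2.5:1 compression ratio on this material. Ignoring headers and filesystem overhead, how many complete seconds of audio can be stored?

Uncompressed byte rate = 11,025 × 4 × 2 = 88,200 bytes/s.
After 2.5:1 compression, effective rate ≈ 35280 bytes/s.
Capacity = 1 × 1,000,000 = 1,000,000 bytes.
1,000,000 / effective rate ≈ 28.34 s → 28 seconds.

28 seconds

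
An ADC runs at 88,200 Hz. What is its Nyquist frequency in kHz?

44.1 kHz

Nyquist frequency = sample rate / 2 = 88,200 / 2 = 44.1 kHz.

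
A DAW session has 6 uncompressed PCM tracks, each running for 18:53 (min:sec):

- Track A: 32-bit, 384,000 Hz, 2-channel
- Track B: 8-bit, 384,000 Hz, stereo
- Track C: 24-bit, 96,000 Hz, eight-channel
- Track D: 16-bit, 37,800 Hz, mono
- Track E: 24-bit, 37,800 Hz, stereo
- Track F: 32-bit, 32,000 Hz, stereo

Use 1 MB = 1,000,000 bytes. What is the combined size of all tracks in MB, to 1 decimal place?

18:53 (min:sec) = 1,133 s.
Track A: 384,000 × 1,133 × 4 × 2 = 3,480,576,000 bytes.
Track B: 384,000 × 1,133 × 1 × 2 = 870,144,000 bytes.
Track C: 96,000 × 1,133 × 3 × 8 = 2,610,432,000 bytes.
Track D: 37,800 × 1,133 × 2 × 1 = 85,654,800 bytes.
Track E: 37,800 × 1,133 × 3 × 2 = 256,964,400 bytes.
Track F: 32,000 × 1,133 × 4 × 2 = 290,048,000 bytes.
Total = 7,593,819,200 bytes = 7593.8 MB.

7593.8 MB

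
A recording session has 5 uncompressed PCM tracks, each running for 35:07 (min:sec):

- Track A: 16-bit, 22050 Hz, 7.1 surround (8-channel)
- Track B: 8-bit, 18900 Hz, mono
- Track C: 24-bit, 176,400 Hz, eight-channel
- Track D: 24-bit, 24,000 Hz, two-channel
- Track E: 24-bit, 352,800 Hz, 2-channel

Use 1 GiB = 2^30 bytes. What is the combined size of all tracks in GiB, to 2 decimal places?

13.47 GiB

35:07 (min:sec) = 2,107 s.
Track A: 22,050 × 2,107 × 2 × 8 = 743,349,600 bytes.
Track B: 18,900 × 2,107 × 1 × 1 = 39,822,300 bytes.
Track C: 176,400 × 2,107 × 3 × 8 = 8,920,195,200 bytes.
Track D: 24,000 × 2,107 × 3 × 2 = 303,408,000 bytes.
Track E: 352,800 × 2,107 × 3 × 2 = 4,460,097,600 bytes.
Total = 14,466,872,700 bytes = 13.47 GiB.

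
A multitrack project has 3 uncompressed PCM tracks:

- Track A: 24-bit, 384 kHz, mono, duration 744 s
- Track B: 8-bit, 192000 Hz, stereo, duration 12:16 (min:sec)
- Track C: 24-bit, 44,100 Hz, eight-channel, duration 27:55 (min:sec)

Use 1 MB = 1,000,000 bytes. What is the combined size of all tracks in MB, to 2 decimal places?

2912.53 MB

Track A: 384,000 × 744 × 3 × 1 = 857,088,000 bytes.
Track B: 12:16 (min:sec) = 736 s; 192,000 × 736 × 1 × 2 = 282,624,000 bytes.
Track C: 27:55 (min:sec) = 1,675 s; 44,100 × 1,675 × 3 × 8 = 1,772,820,000 bytes.
Total = 2,912,532,000 bytes = 2912.53 MB.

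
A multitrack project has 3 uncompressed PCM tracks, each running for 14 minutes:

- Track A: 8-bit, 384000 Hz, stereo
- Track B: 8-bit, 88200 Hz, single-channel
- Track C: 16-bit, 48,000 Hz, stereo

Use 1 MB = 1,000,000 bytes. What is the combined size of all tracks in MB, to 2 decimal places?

14 minutes = 840 s.
Track A: 384,000 × 840 × 1 × 2 = 645,120,000 bytes.
Track B: 88,200 × 840 × 1 × 1 = 74,088,000 bytes.
Track C: 48,000 × 840 × 2 × 2 = 161,280,000 bytes.
Total = 880,488,000 bytes = 880.49 MB.

880.49 MB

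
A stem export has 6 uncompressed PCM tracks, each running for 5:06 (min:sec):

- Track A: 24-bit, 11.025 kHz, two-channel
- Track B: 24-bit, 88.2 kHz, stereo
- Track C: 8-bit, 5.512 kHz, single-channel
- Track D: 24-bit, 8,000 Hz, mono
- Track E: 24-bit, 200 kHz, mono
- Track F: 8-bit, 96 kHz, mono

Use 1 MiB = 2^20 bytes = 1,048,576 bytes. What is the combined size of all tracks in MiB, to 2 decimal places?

5:06 (min:sec) = 306 s.
Track A: 11,025 × 306 × 3 × 2 = 20,241,900 bytes.
Track B: 88,200 × 306 × 3 × 2 = 161,935,200 bytes.
Track C: 5,512 × 306 × 1 × 1 = 1,686,672 bytes.
Track D: 8,000 × 306 × 3 × 1 = 7,344,000 bytes.
Track E: 200,000 × 306 × 3 × 1 = 183,600,000 bytes.
Track F: 96,000 × 306 × 1 × 1 = 29,376,000 bytes.
Total = 404,183,772 bytes = 385.46 MiB.

385.46 MiB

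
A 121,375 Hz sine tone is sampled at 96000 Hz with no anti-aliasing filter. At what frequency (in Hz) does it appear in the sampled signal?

Nyquist = 96,000/2 = 48,000 Hz; 121,375 Hz exceeds it.
Alias = |121,375 − 1×96,000| = |121,375 − 96,000| = 25,375 Hz.

25,375 Hz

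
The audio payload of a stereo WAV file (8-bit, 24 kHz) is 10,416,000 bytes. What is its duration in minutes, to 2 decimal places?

3.62 minutes

Byte rate = 24,000 × 1 × 2 = 48,000 bytes/s.
Duration = 10,416,000 / 48,000 = 217 s.
217 s / 60 = 3.62 minutes.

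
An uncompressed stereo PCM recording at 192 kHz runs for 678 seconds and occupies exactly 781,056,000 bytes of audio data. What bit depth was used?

Bytes per sample = 781,056,000 / (192,000 × 678 × 2) = 781,056,000 / 260,352,000 = 3.
Bit depth = 3 × 8 = 24 bits.

24 bits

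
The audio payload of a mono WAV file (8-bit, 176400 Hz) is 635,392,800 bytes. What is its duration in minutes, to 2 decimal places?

Byte rate = 176,400 × 1 × 1 = 176,400 bytes/s.
Duration = 635,392,800 / 176,400 = 3,602 s.
3,602 s / 60 = 60.03 minutes.

60.03 minutes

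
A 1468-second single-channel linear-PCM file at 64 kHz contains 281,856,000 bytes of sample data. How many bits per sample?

24 bits

Bytes per sample = 281,856,000 / (64,000 × 1,468 × 1) = 281,856,000 / 93,952,000 = 3.
Bit depth = 3 × 8 = 24 bits.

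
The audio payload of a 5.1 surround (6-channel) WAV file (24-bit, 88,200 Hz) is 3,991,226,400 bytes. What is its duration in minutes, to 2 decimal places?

41.90 minutes

Byte rate = 88,200 × 3 × 6 = 1,587,600 bytes/s.
Duration = 3,991,226,400 / 1,587,600 = 2,514 s.
2,514 s / 60 = 41.90 minutes.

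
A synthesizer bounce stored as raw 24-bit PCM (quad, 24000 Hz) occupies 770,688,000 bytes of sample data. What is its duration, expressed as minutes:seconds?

44:36

Byte rate = 24,000 × 3 × 4 = 288,000 bytes/s.
Duration = 770,688,000 / 288,000 = 2,676 s.
2,676 s = 44:36.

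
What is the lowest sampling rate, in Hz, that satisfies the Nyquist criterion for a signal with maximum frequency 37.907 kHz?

75,814 Hz

Minimum sample rate = 2 × 37,907 Hz = 75,814 Hz.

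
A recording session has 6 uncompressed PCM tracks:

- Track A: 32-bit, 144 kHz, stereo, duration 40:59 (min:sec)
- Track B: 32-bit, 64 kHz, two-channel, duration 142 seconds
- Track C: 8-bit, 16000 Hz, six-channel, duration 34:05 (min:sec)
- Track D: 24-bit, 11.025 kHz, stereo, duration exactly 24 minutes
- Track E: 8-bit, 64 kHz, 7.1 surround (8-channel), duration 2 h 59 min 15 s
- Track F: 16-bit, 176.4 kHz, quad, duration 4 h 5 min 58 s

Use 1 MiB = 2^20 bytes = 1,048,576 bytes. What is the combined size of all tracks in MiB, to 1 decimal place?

28162.1 MiB

Track A: 40:59 (min:sec) = 2,459 s; 144,000 × 2,459 × 4 × 2 = 2,832,768,000 bytes.
Track B: 64,000 × 142 × 4 × 2 = 72,704,000 bytes.
Track C: 34:05 (min:sec) = 2,045 s; 16,000 × 2,045 × 1 × 6 = 196,320,000 bytes.
Track D: exactly 24 minutes = 1,440 s; 11,025 × 1,440 × 3 × 2 = 95,256,000 bytes.
Track E: 2 h 59 min 15 s = 10,755 s; 64,000 × 10,755 × 1 × 8 = 5,506,560,000 bytes.
Track F: 4 h 5 min 58 s = 14,758 s; 176,400 × 14,758 × 2 × 4 = 20,826,489,600 bytes.
Total = 29,530,097,600 bytes = 28162.1 MiB.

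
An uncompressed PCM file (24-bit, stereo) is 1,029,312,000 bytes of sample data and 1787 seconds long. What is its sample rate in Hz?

Bytes = sample_rate × seconds × bytes_per_sample × channels.
sample_rate = 1,029,312,000 / (1,787 × 3 × 2) = 1,029,312,000 / 10,722 = 96,000 Hz.

96,000 Hz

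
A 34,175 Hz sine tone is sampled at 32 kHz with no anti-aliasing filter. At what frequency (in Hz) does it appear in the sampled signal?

Nyquist = 32,000/2 = 16,000 Hz; 34,175 Hz exceeds it.
Alias = |34,175 − 1×32,000| = |34,175 − 32,000| = 2,175 Hz.

2,175 Hz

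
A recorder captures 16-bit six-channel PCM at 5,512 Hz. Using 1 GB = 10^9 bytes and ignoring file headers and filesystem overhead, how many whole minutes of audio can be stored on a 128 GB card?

32,252 minutes

Uncompressed byte rate = 5,512 × 2 × 6 = 66,144 bytes/s.
Capacity = 128 × 1,000,000,000 = 128,000,000,000 bytes.
128,000,000,000 / 66,144 ≈ 1935171.75 s → 32,252 minutes.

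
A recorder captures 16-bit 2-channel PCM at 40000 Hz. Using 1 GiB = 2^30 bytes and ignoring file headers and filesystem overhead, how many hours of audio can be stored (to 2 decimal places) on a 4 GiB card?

Uncompressed byte rate = 40,000 × 2 × 2 = 160,000 bytes/s.
Capacity = 4 × 1,073,741,824 = 4,294,967,296 bytes.
4,294,967,296 / 160,000 ≈ 26843.55 s → 7.46 hours.

7.46 hours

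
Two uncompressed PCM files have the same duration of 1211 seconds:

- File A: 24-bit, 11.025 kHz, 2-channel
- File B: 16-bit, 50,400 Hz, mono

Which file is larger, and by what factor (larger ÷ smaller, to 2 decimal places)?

File B, by a factor of 1.52

File A: 11,025 × 3 × 2 = 66,150 bytes/s.
File B: 50,400 × 2 × 1 = 100,800 bytes/s.
File B is larger; ratio = 122,068,800 / 80,107,650 = 1.52.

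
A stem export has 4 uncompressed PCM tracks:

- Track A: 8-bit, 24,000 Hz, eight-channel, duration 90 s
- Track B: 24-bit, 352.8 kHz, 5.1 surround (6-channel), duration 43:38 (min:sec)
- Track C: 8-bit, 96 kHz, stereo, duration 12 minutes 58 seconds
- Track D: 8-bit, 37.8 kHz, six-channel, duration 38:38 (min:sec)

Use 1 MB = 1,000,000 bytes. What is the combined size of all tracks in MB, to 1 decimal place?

17317.7 MB

Track A: 24,000 × 90 × 1 × 8 = 17,280,000 bytes.
Track B: 43:38 (min:sec) = 2,618 s; 352,800 × 2,618 × 3 × 6 = 16,625,347,200 bytes.
Track C: 12 minutes 58 seconds = 778 s; 96,000 × 778 × 1 × 2 = 149,376,000 bytes.
Track D: 38:38 (min:sec) = 2,318 s; 37,800 × 2,318 × 1 × 6 = 525,722,400 bytes.
Total = 17,317,725,600 bytes = 17317.7 MB.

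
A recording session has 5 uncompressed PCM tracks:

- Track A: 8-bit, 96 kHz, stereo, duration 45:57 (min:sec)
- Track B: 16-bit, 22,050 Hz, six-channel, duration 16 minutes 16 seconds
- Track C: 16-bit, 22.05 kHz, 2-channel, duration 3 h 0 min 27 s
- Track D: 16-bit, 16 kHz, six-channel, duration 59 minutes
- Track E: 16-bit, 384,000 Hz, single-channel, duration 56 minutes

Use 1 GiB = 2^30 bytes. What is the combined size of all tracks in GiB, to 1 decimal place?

4.7 GiB

Track A: 45:57 (min:sec) = 2,757 s; 96,000 × 2,757 × 1 × 2 = 529,344,000 bytes.
Track B: 16 minutes 16 seconds = 976 s; 22,050 × 976 × 2 × 6 = 258,249,600 bytes.
Track C: 3 h 0 min 27 s = 10,827 s; 22,050 × 10,827 × 2 × 2 = 954,941,400 bytes.
Track D: 59 minutes = 3,540 s; 16,000 × 3,540 × 2 × 6 = 679,680,000 bytes.
Track E: 56 minutes = 3,360 s; 384,000 × 3,360 × 2 × 1 = 2,580,480,000 bytes.
Total = 5,002,695,000 bytes = 4.7 GiB.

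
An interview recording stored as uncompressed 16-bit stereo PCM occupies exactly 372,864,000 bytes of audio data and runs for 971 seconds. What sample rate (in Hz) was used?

Bytes = sample_rate × seconds × bytes_per_sample × channels.
sample_rate = 372,864,000 / (971 × 2 × 2) = 372,864,000 / 3,884 = 96,000 Hz.

96,000 Hz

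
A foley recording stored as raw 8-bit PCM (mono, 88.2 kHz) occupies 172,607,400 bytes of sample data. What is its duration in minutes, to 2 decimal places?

Byte rate = 88,200 × 1 × 1 = 88,200 bytes/s.
Duration = 172,607,400 / 88,200 = 1,957 s.
1,957 s / 60 = 32.62 minutes.

32.62 minutes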